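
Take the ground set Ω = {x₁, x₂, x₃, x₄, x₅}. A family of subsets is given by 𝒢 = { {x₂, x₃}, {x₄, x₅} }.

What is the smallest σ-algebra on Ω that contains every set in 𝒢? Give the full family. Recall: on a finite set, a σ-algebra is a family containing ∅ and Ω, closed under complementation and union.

Take S₀ = 𝒢 ∪ {∅, Ω} = { {}, {x₂, x₃}, {x₄, x₅}, Ω }.
Pass 1: +3 →
  {x₁, x₂, x₃}  = {x₄, x₅}ᶜ
  {x₁, x₄, x₅}  = {x₂, x₃}ᶜ
  {x₂, x₃, x₄, x₅}  = {x₂, x₃} ∪ {x₄, x₅}
  (now 7)
Pass 2 (1 new):
  {x₁}  = {x₂, x₃, x₄, x₅}ᶜ
  (now 8)
Pass 3 adds nothing — fixpoint reached.

σ(𝒢) = { {}, {x₁}, {x₂, x₃}, {x₄, x₅}, {x₁, x₂, x₃}, {x₁, x₄, x₅}, {x₂, x₃, x₄, x₅}, Ω }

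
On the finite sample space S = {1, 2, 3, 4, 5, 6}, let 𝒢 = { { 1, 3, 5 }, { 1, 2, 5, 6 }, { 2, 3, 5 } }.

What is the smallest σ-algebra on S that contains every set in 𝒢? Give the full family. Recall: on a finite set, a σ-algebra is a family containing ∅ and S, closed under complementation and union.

Initial family (5 sets): { ∅, { 1, 3, 5 }, { 2, 3, 5 }, { 1, 2, 5, 6 }, S }.
Round 1: 5 new —
  { 3, 4 }  = S∖{ 1, 2, 5, 6 }
  { 1, 4, 6 }  = S∖{ 2, 3, 5 }
  { 2, 4, 6 }  = S∖{ 1, 3, 5 }
  { 1, 2, 3, 5 }  = { 2, 3, 5 } ∪ { 1, 3, 5 }
  { 1, 2, 3, 5, 6 }  = { 2, 3, 5 } ∪ { 1, 2, 5, 6 }
  [10 total]
Round 2: +11 →
  { 4 }  = S∖{ 1, 2, 3, 5, 6 }
  { 4, 6 }  = S∖{ 1, 2, 3, 5 }
  { 1, 2, 4, 6 }  = { 2, 4, 6 } ∪ { 1, 4, 6 }
  { 1, 3, 4, 5 }  = { 3, 4 } ∪ { 1, 3, 5 }
  { 1, 3, 4, 6 }  = { 3, 4 } ∪ { 1, 4, 6 }
  { 2, 3, 4, 5 }  = { 3, 4 } ∪ { 2, 3, 5 }
  { 2, 3, 4, 6 }  = { 2, 4, 6 } ∪ { 3, 4 }
  { 1, 2, 3, 4, 5 }  = { 3, 4 } ∪ { 1, 2, 3, 5 }
  { 1, 2, 4, 5, 6 }  = { 2, 4, 6 } ∪ { 1, 2, 5, 6 }
  { 1, 3, 4, 5, 6 }  = { 1, 3, 5 } ∪ { 1, 4, 6 }
  { 2, 3, 4, 5, 6 }  = { 2, 4, 6 } ∪ { 2, 3, 5 }
  [21 total]
Round 3 adds 11:
  { 1 }  = S∖{ 2, 3, 4, 5, 6 }
  { 2 }  = S∖{ 1, 3, 4, 5, 6 }
  { 3 }  = S∖{ 1, 2, 4, 5, 6 }
  { 6 }  = S∖{ 1, 2, 3, 4, 5 }
  { 1, 5 }  = S∖{ 2, 3, 4, 6 }
  { 1, 6 }  = S∖{ 2, 3, 4, 5 }
  { 2, 5 }  = S∖{ 1, 3, 4, 6 }
  { 2, 6 }  = S∖{ 1, 3, 4, 5 }
  { 3, 5 }  = S∖{ 1, 2, 4, 6 }
  { 3, 4, 6 }  = { 3, 4 } ∪ { 4, 6 }
  { 1, 2, 3, 4, 6 }  = { 2, 4, 6 } ∪ { 1, 3, 4, 6 }
  [32 total]
Round 4: 24 new —
  { 5 }  = S∖{ 1, 2, 3, 4, 6 }
  { 1, 2 }  = { 1 } ∪ { 2 }
  { 1, 3 }  = { 1 } ∪ { 3 }
  { 1, 4 }  = { 1 } ∪ { 4 }
  { 2, 3 }  = { 2 } ∪ { 3 }
  { 2, 4 }  = { 2 } ∪ { 4 }
  { 3, 6 }  = { 6 } ∪ { 3 }
  { 1, 2, 5 }  = S∖{ 3, 4, 6 }
  { 1, 2, 6 }  = { 1 } ∪ { 2, 6 }
  { 1, 3, 4 }  = { 3, 4 } ∪ { 1 }
  { 1, 3, 6 }  = { 1, 6 } ∪ { 3 }
  { 1, 4, 5 }  = { 1, 5 } ∪ { 4 }
  { 1, 5, 6 }  = { 1, 6 } ∪ { 1, 5 }
  { 2, 3, 4 }  = { 3, 4 } ∪ { 2 }
  { 2, 3, 6 }  = { 2, 6 } ∪ { 3 }
  { 2, 4, 5 }  = { 2, 5 } ∪ { 4 }
  { 2, 5, 6 }  = { 2, 5 } ∪ { 2, 6 }
  { 3, 4, 5 }  = { 3, 4 } ∪ { 3, 5 }
  { 3, 5, 6 }  = { 6 } ∪ { 3, 5 }
  { 1, 3, 5, 6 }  = { 1, 6 } ∪ { 1, 3, 5 }
  { 1, 4, 5, 6 }  = { 1, 4, 6 } ∪ { 1, 5 }
  { 2, 3, 5, 6 }  = { 2, 6 } ∪ { 2, 3, 5 }
  { 2, 4, 5, 6 }  = { 2, 4, 6 } ∪ { 2, 5 }
  { 3, 4, 5, 6 }  = { 3, 5 } ∪ { 3, 4, 6 }
  [56 total]
Round 5 adds 8:
  { 4, 5 }  = { 5 } ∪ { 4 }
  { 5, 6 }  = { 6 } ∪ { 5 }
  { 1, 2, 3 }  = { 2 } ∪ { 1, 3 }
  { 1, 2, 4 }  = S∖{ 3, 5, 6 }
  { 4, 5, 6 }  = { 4, 6 } ∪ { 5 }
  { 1, 2, 3, 4 }  = { 3, 4 } ∪ { 1, 2 }
  { 1, 2, 3, 6 }  = { 1, 3, 6 } ∪ { 2 }
  { 1, 2, 4, 5 }  = S∖{ 3, 6 }
  [64 total]
Round 6: closed — nothing new.

σ(𝒢) = { ∅, { 1 }, { 2 }, { 3 }, { 4 }, { 5 }, { 6 }, { 1, 2 }, { 1, 3 }, { 1, 4 }, { 1, 5 }, { 1, 6 }, { 2, 3 }, { 2, 4 }, { 2, 5 }, { 2, 6 }, { 3, 4 }, { 3, 5 }, { 3, 6 }, { 4, 5 }, { 4, 6 }, { 5, 6 }, { 1, 2, 3 }, { 1, 2, 4 }, { 1, 2, 5 }, { 1, 2, 6 }, { 1, 3, 4 }, { 1, 3, 5 }, { 1, 3, 6 }, { 1, 4, 5 }, { 1, 4, 6 }, { 1, 5, 6 }, { 2, 3, 4 }, { 2, 3, 5 }, { 2, 3, 6 }, { 2, 4, 5 }, { 2, 4, 6 }, { 2, 5, 6 }, { 3, 4, 5 }, { 3, 4, 6 }, { 3, 5, 6 }, { 4, 5, 6 }, { 1, 2, 3, 4 }, { 1, 2, 3, 5 }, { 1, 2, 3, 6 }, { 1, 2, 4, 5 }, { 1, 2, 4, 6 }, { 1, 2, 5, 6 }, { 1, 3, 4, 5 }, { 1, 3, 4, 6 }, { 1, 3, 5, 6 }, { 1, 4, 5, 6 }, { 2, 3, 4, 5 }, { 2, 3, 4, 6 }, { 2, 3, 5, 6 }, { 2, 4, 5, 6 }, { 3, 4, 5, 6 }, { 1, 2, 3, 4, 5 }, { 1, 2, 3, 4, 6 }, { 1, 2, 3, 5, 6 }, { 1, 2, 4, 5, 6 }, { 1, 3, 4, 5, 6 }, { 2, 3, 4, 5, 6 }, S }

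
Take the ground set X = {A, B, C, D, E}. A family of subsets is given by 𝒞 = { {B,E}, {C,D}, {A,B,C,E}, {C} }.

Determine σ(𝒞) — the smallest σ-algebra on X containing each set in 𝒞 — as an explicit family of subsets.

Initial family (6 sets): { ∅, {C}, {B,E}, {C,D}, {A,B,C,E}, X }.
Round 1: +6 →
  {D}  = complement {A,B,C,E}
  {A,B,E}  = complement {C,D}
  {A,C,D}  = complement {B,E}
  {B,C,E}  = {C} ∪ {B,E}
  {A,B,D,E}  = complement {C}
  {B,C,D,E}  = {B,E} ∪ {C,D}
Round 2: 3 new —
  {A}  = complement {B,C,D,E}
  {A,D}  = complement {B,C,E}
  {B,D,E}  = {B,E} ∪ {D}
Round 3: +1 →
  {A,C}  = complement {B,D,E}
Round 4: closed — nothing new.

σ(𝒞) = { ∅, {A}, {C}, {D}, {A,C}, {A,D}, {B,E}, {C,D}, {A,B,E}, {A,C,D}, {B,C,E}, {B,D,E}, {A,B,C,E}, {A,B,D,E}, {B,C,D,E}, X }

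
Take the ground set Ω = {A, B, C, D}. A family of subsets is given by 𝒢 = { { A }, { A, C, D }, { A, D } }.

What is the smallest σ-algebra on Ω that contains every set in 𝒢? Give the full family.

Seed the family with 𝒢 together with ∅ and Ω: { {  }, { A }, { A, D }, { A, C, D }, Ω }.
Step 1 (3 new):
  { B }  = ᶜ of { A, C, D }
  { B, C }  = ᶜ of { A, D }
  { B, C, D }  = ᶜ of { A }
  [8 total]
Step 2 (3 new):
  { A, B }  = { B } ∪ { A }
  { A, B, C }  = { B, C } ∪ { A }
  { A, B, D }  = { B } ∪ { A, D }
  [11 total]
Step 3: +3 →
  { C }  = ᶜ of { A, B, D }
  { D }  = ᶜ of { A, B, C }
  { C, D }  = ᶜ of { A, B }
  [14 total]
Step 4: +2 →
  { A, C }  = { C } ∪ { A }
  { B, D }  = { D } ∪ { B }
  [16 total]
Step 5: closed — nothing new.

Therefore σ(𝒢) = { {  }, { A }, { B }, { C }, { D }, { A, B }, { A, C }, { A, D }, { B, C }, { B, D }, { C, D }, { A, B, C }, { A, B, D }, { A, C, D }, { B, C, D }, Ω } (|σ(𝒢)| = 16).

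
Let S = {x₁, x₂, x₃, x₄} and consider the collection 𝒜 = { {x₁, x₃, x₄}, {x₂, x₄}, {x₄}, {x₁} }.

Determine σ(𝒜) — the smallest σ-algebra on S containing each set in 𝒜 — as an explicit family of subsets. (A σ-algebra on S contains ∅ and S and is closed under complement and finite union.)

|σ(𝒜)| = 16.  σ(𝒜) = { {}, {x₁}, {x₂}, {x₃}, {x₄}, {x₁, x₂}, {x₁, x₃}, {x₁, x₄}, {x₂, x₃}, {x₂, x₄}, {x₃, x₄}, {x₁, x₂, x₃}, {x₁, x₂, x₄}, {x₁, x₃, x₄}, {x₂, x₃, x₄}, S }

Check:
Begin from { {}, {x₁}, {x₄}, {x₂, x₄}, {x₁, x₃, x₄}, S } (that is, 𝒜 plus ∅ and S).
Step 1 adds 6:
  {x₂}  = S∖{x₁, x₃, x₄}
  {x₁, x₃}  = S∖{x₂, x₄}
  {x₁, x₄}  = {x₄} ∪ {x₁}
  {x₁, x₂, x₃}  = S∖{x₄}
  {x₁, x₂, x₄}  = {x₂, x₄} ∪ {x₁}
  {x₂, x₃, x₄}  = S∖{x₁}
  |family| = 12
Step 2: +3 →
  {x₃}  = S∖{x₁, x₂, x₄}
  {x₁, x₂}  = {x₂} ∪ {x₁}
  {x₂, x₃}  = S∖{x₁, x₄}
  |family| = 15
Step 3: +1 →
  {x₃, x₄}  = S∖{x₁, x₂}
  |family| = 16
Step 4 adds nothing — fixpoint reached.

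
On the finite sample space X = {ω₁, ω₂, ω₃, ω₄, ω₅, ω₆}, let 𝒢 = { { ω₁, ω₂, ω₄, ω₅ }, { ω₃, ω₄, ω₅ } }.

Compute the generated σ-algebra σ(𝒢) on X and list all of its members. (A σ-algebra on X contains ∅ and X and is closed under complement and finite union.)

Seed the family with 𝒢 together with ∅ and X: { {  }, { ω₃, ω₄, ω₅ }, { ω₁, ω₂, ω₄, ω₅ }, X }.
Pass 1 (3 new):
  { ω₃, ω₆ }  = complement { ω₁, ω₂, ω₄, ω₅ }
  { ω₁, ω₂, ω₆ }  = complement { ω₃, ω₄, ω₅ }
  { ω₁, ω₂, ω₃, ω₄, ω₅ }  = { ω₃, ω₄, ω₅ } ∪ { ω₁, ω₂, ω₄, ω₅ }
  [7 total]
Pass 2: +4 →
  { ω₆ }  = complement { ω₁, ω₂, ω₃, ω₄, ω₅ }
  { ω₁, ω₂, ω₃, ω₆ }  = { ω₃, ω₆ } ∪ { ω₁, ω₂, ω₆ }
  { ω₃, ω₄, ω₅, ω₆ }  = { ω₃, ω₄, ω₅ } ∪ { ω₃, ω₆ }
  { ω₁, ω₂, ω₄, ω₅, ω₆ }  = { ω₁, ω₂, ω₆ } ∪ { ω₁, ω₂, ω₄, ω₅ }
  [11 total]
Pass 3 adds 3:
  { ω₃ }  = complement { ω₁, ω₂, ω₄, ω₅, ω₆ }
  { ω₁, ω₂ }  = complement { ω₃, ω₄, ω₅, ω₆ }
  { ω₄, ω₅ }  = complement { ω₁, ω₂, ω₃, ω₆ }
  [14 total]
Pass 4: 2 new —
  { ω₁, ω₂, ω₃ }  = { ω₃ } ∪ { ω₁, ω₂ }
  { ω₄, ω₅, ω₆ }  = { ω₄, ω₅ } ∪ { ω₆ }
  [16 total]
Pass 5: closed — nothing new.

σ(𝒢) = { {  }, { ω₃ }, { ω₆ }, { ω₁, ω₂ }, { ω₃, ω₆ }, { ω₄, ω₅ }, { ω₁, ω₂, ω₃ }, { ω₁, ω₂, ω₆ }, { ω₃, ω₄, ω₅ }, { ω₄, ω₅, ω₆ }, { ω₁, ω₂, ω₃, ω₆ }, { ω₁, ω₂, ω₄, ω₅ }, { ω₃, ω₄, ω₅, ω₆ }, { ω₁, ω₂, ω₃, ω₄, ω₅ }, { ω₁, ω₂, ω₄, ω₅, ω₆ }, X }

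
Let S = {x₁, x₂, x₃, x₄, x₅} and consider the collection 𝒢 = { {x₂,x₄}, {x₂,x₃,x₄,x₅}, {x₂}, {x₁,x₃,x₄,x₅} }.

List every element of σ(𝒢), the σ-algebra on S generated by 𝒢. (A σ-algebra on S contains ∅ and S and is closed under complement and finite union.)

σ(𝒢) (16 sets): { {}, {x₁}, {x₂}, {x₄}, {x₁,x₂}, {x₁,x₄}, {x₂,x₄}, {x₃,x₅}, {x₁,x₂,x₄}, {x₁,x₃,x₅}, {x₂,x₃,x₅}, {x₃,x₄,x₅}, {x₁,x₂,x₃,x₅}, {x₁,x₃,x₄,x₅}, {x₂,x₃,x₄,x₅}, S }

Check:
Begin from { {}, {x₂}, {x₂,x₄}, {x₁,x₃,x₄,x₅}, {x₂,x₃,x₄,x₅}, S } (that is, 𝒢 plus ∅ and S).
Pass 1: 2 new —
  {x₁}  = ᶜ of {x₂,x₃,x₄,x₅}
  {x₁,x₃,x₅}  = ᶜ of {x₂,x₄}
  [8 total]
Pass 2. New:
  {x₁,x₂}  = {x₂} ∪ {x₁}
  {x₁,x₂,x₄}  = {x₂,x₄} ∪ {x₁}
  {x₁,x₂,x₃,x₅}  = {x₁,x₃,x₅} ∪ {x₂}
  [11 total]
Pass 3 adds 3:
  {x₄}  = ᶜ of {x₁,x₂,x₃,x₅}
  {x₃,x₅}  = ᶜ of {x₁,x₂,x₄}
  {x₃,x₄,x₅}  = ᶜ of {x₁,x₂}
  [14 total]
Pass 4: 2 new —
  {x₁,x₄}  = {x₄} ∪ {x₁}
  {x₂,x₃,x₅}  = {x₂} ∪ {x₃,x₅}
  [16 total]
Pass 5 adds nothing — fixpoint reached.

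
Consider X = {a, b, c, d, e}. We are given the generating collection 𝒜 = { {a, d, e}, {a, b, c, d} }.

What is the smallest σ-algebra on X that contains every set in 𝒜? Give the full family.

Answer: σ(𝒜) = { ∅, {e}, {a, d}, {b, c}, {a, d, e}, {b, c, e}, {a, b, c, d}, X }

Working:
Initial family (4 sets): { ∅, {a, d, e}, {a, b, c, d}, X }.
Pass 1. New:
  {e}  = X∖{a, b, c, d}
  {b, c}  = X∖{a, d, e}
Pass 2: 1 new —
  {b, c, e}  = {b, c} ∪ {e}
Pass 3 adds 1:
  {a, d}  = X∖{b, c, e}
Pass 4: already closed under ᶜ and ∪.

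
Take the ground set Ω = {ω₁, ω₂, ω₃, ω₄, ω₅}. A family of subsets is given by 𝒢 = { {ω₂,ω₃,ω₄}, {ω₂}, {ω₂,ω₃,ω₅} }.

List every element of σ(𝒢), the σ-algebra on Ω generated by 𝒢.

Answer: σ(𝒢) = { {}, {ω₁}, {ω₂}, {ω₃}, {ω₄}, {ω₅}, {ω₁,ω₂}, {ω₁,ω₃}, {ω₁,ω₄}, {ω₁,ω₅}, {ω₂,ω₃}, {ω₂,ω₄}, {ω₂,ω₅}, {ω₃,ω₄}, {ω₃,ω₅}, {ω₄,ω₅}, {ω₁,ω₂,ω₃}, {ω₁,ω₂,ω₄}, {ω₁,ω₂,ω₅}, {ω₁,ω₃,ω₄}, {ω₁,ω₃,ω₅}, {ω₁,ω₄,ω₅}, {ω₂,ω₃,ω₄}, {ω₂,ω₃,ω₅}, {ω₂,ω₄,ω₅}, {ω₃,ω₄,ω₅}, {ω₁,ω₂,ω₃,ω₄}, {ω₁,ω₂,ω₃,ω₅}, {ω₁,ω₂,ω₄,ω₅}, {ω₁,ω₃,ω₄,ω₅}, {ω₂,ω₃,ω₄,ω₅}, Ω }

Trace:
Take S₀ = 𝒢 ∪ {∅, Ω} = { {}, {ω₂}, {ω₂,ω₃,ω₄}, {ω₂,ω₃,ω₅}, Ω }.
Round 1: 4 new —
  {ω₁,ω₄}  = {ω₂,ω₃,ω₅}ᶜ
  {ω₁,ω₅}  = {ω₂,ω₃,ω₄}ᶜ
  {ω₁,ω₃,ω₄,ω₅}  = {ω₂}ᶜ
  {ω₂,ω₃,ω₄,ω₅}  = {ω₂,ω₃,ω₅} ∪ {ω₂,ω₃,ω₄}
  |family| = 9
Round 2: +6 →
  {ω₁}  = {ω₂,ω₃,ω₄,ω₅}ᶜ
  {ω₁,ω₂,ω₄}  = {ω₂} ∪ {ω₁,ω₄}
  {ω₁,ω₂,ω₅}  = {ω₂} ∪ {ω₁,ω₅}
  {ω₁,ω₄,ω₅}  = {ω₁,ω₄} ∪ {ω₁,ω₅}
  {ω₁,ω₂,ω₃,ω₄}  = {ω₂,ω₃,ω₄} ∪ {ω₁,ω₄}
  {ω₁,ω₂,ω₃,ω₅}  = {ω₂,ω₃,ω₅} ∪ {ω₁,ω₅}
  |family| = 15
Round 3. New:
  {ω₄}  = {ω₁,ω₂,ω₃,ω₅}ᶜ
  {ω₅}  = {ω₁,ω₂,ω₃,ω₄}ᶜ
  {ω₁,ω₂}  = {ω₂} ∪ {ω₁}
  {ω₂,ω₃}  = {ω₁,ω₄,ω₅}ᶜ
  {ω₃,ω₄}  = {ω₁,ω₂,ω₅}ᶜ
  {ω₃,ω₅}  = {ω₁,ω₂,ω₄}ᶜ
  {ω₁,ω₂,ω₄,ω₅}  = {ω₁,ω₄,ω₅} ∪ {ω₁,ω₂,ω₅}
  |family| = 22
Round 4 adds 8:
  {ω₃}  = {ω₁,ω₂,ω₄,ω₅}ᶜ
  {ω₂,ω₄}  = {ω₂} ∪ {ω₄}
  {ω₂,ω₅}  = {ω₂} ∪ {ω₅}
  {ω₄,ω₅}  = {ω₅} ∪ {ω₄}
  {ω₁,ω₂,ω₃}  = {ω₁,ω₂} ∪ {ω₂,ω₃}
  {ω₁,ω₃,ω₄}  = {ω₃,ω₄} ∪ {ω₁,ω₄}
  {ω₁,ω₃,ω₅}  = {ω₁,ω₅} ∪ {ω₃,ω₅}
  {ω₃,ω₄,ω₅}  = {ω₁,ω₂}ᶜ
  |family| = 30
Round 5: +2 →
  {ω₁,ω₃}  = {ω₃} ∪ {ω₁}
  {ω₂,ω₄,ω₅}  = {ω₂,ω₅} ∪ {ω₄,ω₅}
  |family| = 32
Round 6: closed — nothing new.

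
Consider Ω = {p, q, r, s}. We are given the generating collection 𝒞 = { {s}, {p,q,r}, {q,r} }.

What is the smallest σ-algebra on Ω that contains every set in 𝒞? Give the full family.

|σ(𝒞)| = 8.  σ(𝒞) = { {}, {p}, {s}, {p,s}, {q,r}, {p,q,r}, {q,r,s}, Ω }

Derivation:
Initial family (5 sets): { {}, {s}, {q,r}, {p,q,r}, Ω }.
Step 1: 2 new —
  {p,s}  = Ω∖{q,r}
  {q,r,s}  = {q,r} ∪ {s}
  — 7 sets.
Step 2 adds 1:
  {p}  = Ω∖{q,r,s}
  — 8 sets.
Step 3: closed — nothing new.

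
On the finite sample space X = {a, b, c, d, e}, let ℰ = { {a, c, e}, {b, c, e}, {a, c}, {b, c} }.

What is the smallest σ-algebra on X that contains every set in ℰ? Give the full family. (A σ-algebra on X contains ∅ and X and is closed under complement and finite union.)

Begin from { {}, {a, c}, {b, c}, {a, c, e}, {b, c, e}, X } (that is, ℰ plus ∅ and X).
Pass 1: +6 →
  {a, d}  = X∖{b, c, e}
  {b, d}  = X∖{a, c, e}
  {a, b, c}  = {b, c} ∪ {a, c}
  {a, d, e}  = X∖{b, c}
  {b, d, e}  = X∖{a, c}
  {a, b, c, e}  = {b, c, e} ∪ {a, c}
  [12 total]
Pass 2 (9 new):
  {d}  = X∖{a, b, c, e}
  {d, e}  = X∖{a, b, c}
  {a, b, d}  = {a, d} ∪ {b, d}
  {a, c, d}  = {a, d} ∪ {a, c}
  {b, c, d}  = {b, c} ∪ {b, d}
  {a, b, c, d}  = {a, b, c} ∪ {a, d}
  {a, b, d, e}  = {a, d, e} ∪ {b, d}
  {a, c, d, e}  = {a, d, e} ∪ {a, c, e}
  {b, c, d, e}  = {b, c, e} ∪ {b, d}
  [21 total]
Pass 3. New:
  {a}  = X∖{b, c, d, e}
  {b}  = X∖{a, c, d, e}
  {c}  = X∖{a, b, d, e}
  {e}  = X∖{a, b, c, d}
  {a, e}  = X∖{b, c, d}
  {b, e}  = X∖{a, c, d}
  {c, e}  = X∖{a, b, d}
  [28 total]
Pass 4: +4 →
  {a, b}  = {b} ∪ {a}
  {c, d}  = {c} ∪ {d}
  {a, b, e}  = {b, e} ∪ {a, e}
  {c, d, e}  = {d, e} ∪ {c}
  [32 total]
After Pass 5 the family is unchanged; done.

σ(ℰ) = { {}, {a}, {b}, {c}, {d}, {e}, {a, b}, {a, c}, {a, d}, {a, e}, {b, c}, {b, d}, {b, e}, {c, d}, {c, e}, {d, e}, {a, b, c}, {a, b, d}, {a, b, e}, {a, c, d}, {a, c, e}, {a, d, e}, {b, c, d}, {b, c, e}, {b, d, e}, {c, d, e}, {a, b, c, d}, {a, b, c, e}, {a, b, d, e}, {a, c, d, e}, {b, c, d, e}, X }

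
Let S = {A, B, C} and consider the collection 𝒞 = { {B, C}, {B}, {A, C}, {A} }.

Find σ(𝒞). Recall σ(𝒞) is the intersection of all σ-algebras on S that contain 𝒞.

Start: 𝒞 ∪ {∅, S} = { {}, {A}, {B}, {A, C}, {B, C}, S }.
Pass 1: +1 →
  {A, B}  = {B} ∪ {A}
  |family| = 7
Pass 2: 1 new —
  {C}  = {A, B}ᶜ
  |family| = 8
After Pass 3 the family is unchanged; done.

Therefore σ(𝒞) = { {}, {A}, {B}, {C}, {A, B}, {A, C}, {B, C}, S } (|σ(𝒞)| = 8).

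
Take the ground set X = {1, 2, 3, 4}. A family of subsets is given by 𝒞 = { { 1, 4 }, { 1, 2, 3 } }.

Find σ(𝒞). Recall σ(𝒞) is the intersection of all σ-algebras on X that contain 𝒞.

Answer: σ(𝒞) = { {}, { 1 }, { 4 }, { 1, 4 }, { 2, 3 }, { 1, 2, 3 }, { 2, 3, 4 }, X }

Derivation:
Seed the family with 𝒞 together with ∅ and X: { {}, { 1, 4 }, { 1, 2, 3 }, X }.
Pass 1. New:
  { 4 }  = { 1, 2, 3 }ᶜ
  { 2, 3 }  = { 1, 4 }ᶜ
  (now 6)
Pass 2: 1 new —
  { 2, 3, 4 }  = { 2, 3 } ∪ { 4 }
  (now 7)
Pass 3: +1 →
  { 1 }  = { 2, 3, 4 }ᶜ
  (now 8)
Pass 4: stable.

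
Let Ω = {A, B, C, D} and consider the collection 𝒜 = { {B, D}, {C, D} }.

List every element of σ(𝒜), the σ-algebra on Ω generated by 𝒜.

σ(𝒜) (16 sets): { ∅, {A}, {B}, {C}, {D}, {A, B}, {A, C}, {A, D}, {B, C}, {B, D}, {C, D}, {A, B, C}, {A, B, D}, {A, C, D}, {B, C, D}, Ω }

Working:
Begin from { ∅, {B, D}, {C, D}, Ω } (that is, 𝒜 plus ∅ and Ω).
Iteration 1. New:
  {A, B}  = complement {C, D}
  {A, C}  = complement {B, D}
  {B, C, D}  = {C, D} ∪ {B, D}
  — 7 sets.
Iteration 2 (4 new):
  {A}  = complement {B, C, D}
  {A, B, C}  = {A, B} ∪ {A, C}
  {A, B, D}  = {A, B} ∪ {B, D}
  {A, C, D}  = {C, D} ∪ {A, C}
  — 11 sets.
Iteration 3 adds 3:
  {B}  = complement {A, C, D}
  {C}  = complement {A, B, D}
  {D}  = complement {A, B, C}
  — 14 sets.
Iteration 4. New:
  {A, D}  = {D} ∪ {A}
  {B, C}  = {C} ∪ {B}
  — 16 sets.
Iteration 5: no new sets; the family is a σ-algebra.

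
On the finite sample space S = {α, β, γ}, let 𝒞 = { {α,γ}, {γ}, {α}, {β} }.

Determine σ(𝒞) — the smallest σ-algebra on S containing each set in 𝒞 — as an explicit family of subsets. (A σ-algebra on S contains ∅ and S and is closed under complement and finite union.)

Seed the family with 𝒞 together with ∅ and S: { ∅, {α}, {β}, {γ}, {α,γ}, S }.
Iteration 1 (2 new):
  {α,β}  = S∖{γ}
  {β,γ}  = S∖{α}
  [8 total]
Iteration 2 adds nothing — fixpoint reached.

Therefore σ(𝒞) = { ∅, {α}, {β}, {γ}, {α,β}, {α,γ}, {β,γ}, S } (|σ(𝒞)| = 8).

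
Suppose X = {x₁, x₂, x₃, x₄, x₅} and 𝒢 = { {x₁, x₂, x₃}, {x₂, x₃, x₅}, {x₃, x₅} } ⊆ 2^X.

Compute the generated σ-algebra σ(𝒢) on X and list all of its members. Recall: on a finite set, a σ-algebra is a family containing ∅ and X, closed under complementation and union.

|σ(𝒢)| = 32.  σ(𝒢) = { {}, {x₁}, {x₂}, {x₃}, {x₄}, {x₅}, {x₁, x₂}, {x₁, x₃}, {x₁, x₄}, {x₁, x₅}, {x₂, x₃}, {x₂, x₄}, {x₂, x₅}, {x₃, x₄}, {x₃, x₅}, {x₄, x₅}, {x₁, x₂, x₃}, {x₁, x₂, x₄}, {x₁, x₂, x₅}, {x₁, x₃, x₄}, {x₁, x₃, x₅}, {x₁, x₄, x₅}, {x₂, x₃, x₄}, {x₂, x₃, x₅}, {x₂, x₄, x₅}, {x₃, x₄, x₅}, {x₁, x₂, x₃, x₄}, {x₁, x₂, x₃, x₅}, {x₁, x₂, x₄, x₅}, {x₁, x₃, x₄, x₅}, {x₂, x₃, x₄, x₅}, X }

Check:
Seed the family with 𝒢 together with ∅ and X: { {}, {x₃, x₅}, {x₁, x₂, x₃}, {x₂, x₃, x₅}, X }.
Iteration 1 adds 4:
  {x₁, x₄}  = ᶜ of {x₂, x₃, x₅}
  {x₄, x₅}  = ᶜ of {x₁, x₂, x₃}
  {x₁, x₂, x₄}  = ᶜ of {x₃, x₅}
  {x₁, x₂, x₃, x₅}  = {x₂, x₃, x₅} ∪ {x₁, x₂, x₃}
  |family| = 9
Iteration 2 adds 7:
  {x₄}  = ᶜ of {x₁, x₂, x₃, x₅}
  {x₁, x₄, x₅}  = {x₄, x₅} ∪ {x₁, x₄}
  {x₃, x₄, x₅}  = {x₄, x₅} ∪ {x₃, x₅}
  {x₁, x₂, x₃, x₄}  = {x₁, x₂, x₃} ∪ {x₁, x₂, x₄}
  {x₁, x₂, x₄, x₅}  = {x₁, x₂, x₄} ∪ {x₄, x₅}
  {x₁, x₃, x₄, x₅}  = {x₁, x₄} ∪ {x₃, x₅}
  {x₂, x₃, x₄, x₅}  = {x₄, x₅} ∪ {x₂, x₃, x₅}
  |family| = 16
Iteration 3 adds 6:
  {x₁}  = ᶜ of {x₂, x₃, x₄, x₅}
  {x₂}  = ᶜ of {x₁, x₃, x₄, x₅}
  {x₃}  = ᶜ of {x₁, x₂, x₄, x₅}
  {x₅}  = ᶜ of {x₁, x₂, x₃, x₄}
  {x₁, x₂}  = ᶜ of {x₃, x₄, x₅}
  {x₂, x₃}  = ᶜ of {x₁, x₄, x₅}
  |family| = 22
Iteration 4: +10 →
  {x₁, x₃}  = {x₃} ∪ {x₁}
  {x₁, x₅}  = {x₅} ∪ {x₁}
  {x₂, x₄}  = {x₂} ∪ {x₄}
  {x₂, x₅}  = {x₂} ∪ {x₅}
  {x₃, x₄}  = {x₃} ∪ {x₄}
  {x₁, x₂, x₅}  = {x₁, x₂} ∪ {x₅}
  {x₁, x₃, x₄}  = {x₃} ∪ {x₁, x₄}
  {x₁, x₃, x₅}  = {x₃, x₅} ∪ {x₁}
  {x₂, x₃, x₄}  = {x₂, x₃} ∪ {x₄}
  {x₂, x₄, x₅}  = {x₂} ∪ {x₄, x₅}
  |family| = 32
Iteration 5: already closed under ᶜ and ∪.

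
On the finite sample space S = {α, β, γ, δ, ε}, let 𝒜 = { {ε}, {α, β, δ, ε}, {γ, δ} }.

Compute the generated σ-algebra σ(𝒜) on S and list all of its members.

Start: 𝒜 ∪ {∅, S} = { {}, {ε}, {γ, δ}, {α, β, δ, ε}, S }.
Round 1: 4 new —
  {γ}  = {α, β, δ, ε}ᶜ
  {α, β, ε}  = {γ, δ}ᶜ
  {γ, δ, ε}  = {γ, δ} ∪ {ε}
  {α, β, γ, δ}  = {ε}ᶜ
  [9 total]
Round 2: +3 →
  {α, β}  = {γ, δ, ε}ᶜ
  {γ, ε}  = {ε} ∪ {γ}
  {α, β, γ, ε}  = {γ} ∪ {α, β, ε}
  [12 total]
Round 3: +3 →
  {δ}  = {α, β, γ, ε}ᶜ
  {α, β, γ}  = {γ} ∪ {α, β}
  {α, β, δ}  = {γ, ε}ᶜ
  [15 total]
Round 4 (1 new):
  {δ, ε}  = {α, β, γ}ᶜ
  [16 total]
Round 5 adds nothing — fixpoint reached.

|σ(𝒜)| = 16.  σ(𝒜) = { {}, {γ}, {δ}, {ε}, {α, β}, {γ, δ}, {γ, ε}, {δ, ε}, {α, β, γ}, {α, β, δ}, {α, β, ε}, {γ, δ, ε}, {α, β, γ, δ}, {α, β, γ, ε}, {α, β, δ, ε}, S }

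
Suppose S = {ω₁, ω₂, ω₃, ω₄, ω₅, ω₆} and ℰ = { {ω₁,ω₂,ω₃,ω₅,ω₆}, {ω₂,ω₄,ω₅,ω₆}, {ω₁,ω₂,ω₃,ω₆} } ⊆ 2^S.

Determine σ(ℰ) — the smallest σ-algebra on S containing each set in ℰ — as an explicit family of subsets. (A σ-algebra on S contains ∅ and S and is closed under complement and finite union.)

Answer: σ(ℰ) = { {}, {ω₄}, {ω₅}, {ω₁,ω₃}, {ω₂,ω₆}, {ω₄,ω₅}, {ω₁,ω₃,ω₄}, {ω₁,ω₃,ω₅}, {ω₂,ω₄,ω₆}, {ω₂,ω₅,ω₆}, {ω₁,ω₂,ω₃,ω₆}, {ω₁,ω₃,ω₄,ω₅}, {ω₂,ω₄,ω₅,ω₆}, {ω₁,ω₂,ω₃,ω₄,ω₆}, {ω₁,ω₂,ω₃,ω₅,ω₆}, S }

Derivation:
Initial family (5 sets): { {}, {ω₁,ω₂,ω₃,ω₆}, {ω₂,ω₄,ω₅,ω₆}, {ω₁,ω₂,ω₃,ω₅,ω₆}, S }.
Iteration 1. New:
  {ω₄}  = {ω₁,ω₂,ω₃,ω₅,ω₆}ᶜ
  {ω₁,ω₃}  = {ω₂,ω₄,ω₅,ω₆}ᶜ
  {ω₄,ω₅}  = {ω₁,ω₂,ω₃,ω₆}ᶜ
  (now 8)
Iteration 2: 3 new —
  {ω₁,ω₃,ω₄}  = {ω₄} ∪ {ω₁,ω₃}
  {ω₁,ω₃,ω₄,ω₅}  = {ω₄,ω₅} ∪ {ω₁,ω₃}
  {ω₁,ω₂,ω₃,ω₄,ω₆}  = {ω₄} ∪ {ω₁,ω₂,ω₃,ω₆}
  (now 11)
Iteration 3: +3 →
  {ω₅}  = {ω₁,ω₂,ω₃,ω₄,ω₆}ᶜ
  {ω₂,ω₆}  = {ω₁,ω₃,ω₄,ω₅}ᶜ
  {ω₂,ω₅,ω₆}  = {ω₁,ω₃,ω₄}ᶜ
  (now 14)
Iteration 4 adds 2:
  {ω₁,ω₃,ω₅}  = {ω₁,ω₃} ∪ {ω₅}
  {ω₂,ω₄,ω₆}  = {ω₄} ∪ {ω₂,ω₆}
  (now 16)
After Iteration 5 the family is unchanged; done.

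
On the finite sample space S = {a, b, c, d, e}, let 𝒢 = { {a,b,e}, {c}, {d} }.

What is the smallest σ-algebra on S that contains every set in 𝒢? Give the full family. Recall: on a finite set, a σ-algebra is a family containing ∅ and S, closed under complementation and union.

|σ(𝒢)| = 8.  σ(𝒢) = { {}, {c}, {d}, {c,d}, {a,b,e}, {a,b,c,e}, {a,b,d,e}, S }

Trace:
Begin from { {}, {c}, {d}, {a,b,e}, S } (that is, 𝒢 plus ∅ and S).
Pass 1. New:
  {c,d}  = {a,b,e}ᶜ
  {a,b,c,e}  = {d}ᶜ
  {a,b,d,e}  = {c}ᶜ
  [8 total]
Pass 2: already closed under ᶜ and ∪.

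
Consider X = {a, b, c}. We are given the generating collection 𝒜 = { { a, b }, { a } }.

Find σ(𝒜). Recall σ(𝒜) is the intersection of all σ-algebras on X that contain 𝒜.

Start: 𝒜 ∪ {∅, X} = { ∅, { a }, { a, b }, X }.
Step 1. New:
  { c }  = X∖{ a, b }
  { b, c }  = X∖{ a }
  (now 6)
Step 2 adds 1:
  { a, c }  = { c } ∪ { a }
  (now 7)
Step 3: +1 →
  { b }  = X∖{ a, c }
  (now 8)
Step 4: no new sets; the family is a σ-algebra.

Therefore σ(𝒜) = { ∅, { a }, { b }, { c }, { a, b }, { a, c }, { b, c }, X } (|σ(𝒜)| = 8).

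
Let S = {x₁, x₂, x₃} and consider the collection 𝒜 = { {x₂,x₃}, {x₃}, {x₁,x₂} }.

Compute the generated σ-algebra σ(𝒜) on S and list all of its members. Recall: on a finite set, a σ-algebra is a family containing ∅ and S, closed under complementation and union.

Answer: σ(𝒜) = { {}, {x₁}, {x₂}, {x₃}, {x₁,x₂}, {x₁,x₃}, {x₂,x₃}, S }

Trace:
Seed the family with 𝒜 together with ∅ and S: { {}, {x₃}, {x₁,x₂}, {x₂,x₃}, S }.
Iteration 1 (1 new):
  {x₁}  = S∖{x₂,x₃}
  — 6 sets.
Iteration 2 adds 1:
  {x₁,x₃}  = {x₃} ∪ {x₁}
  — 7 sets.
Iteration 3. New:
  {x₂}  = S∖{x₁,x₃}
  — 8 sets.
Iteration 4: no new sets; the family is a σ-algebra.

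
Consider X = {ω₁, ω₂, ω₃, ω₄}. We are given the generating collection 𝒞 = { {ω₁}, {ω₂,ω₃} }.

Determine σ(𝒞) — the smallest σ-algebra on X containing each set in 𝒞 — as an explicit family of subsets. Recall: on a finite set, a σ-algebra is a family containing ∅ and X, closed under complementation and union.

Start: 𝒞 ∪ {∅, X} = { ∅, {ω₁}, {ω₂,ω₃}, X }.
Round 1: 3 new —
  {ω₁,ω₄}  = complement {ω₂,ω₃}
  {ω₁,ω₂,ω₃}  = {ω₂,ω₃} ∪ {ω₁}
  {ω₂,ω₃,ω₄}  = complement {ω₁}
Round 2 adds 1:
  {ω₄}  = complement {ω₁,ω₂,ω₃}
After Round 3 the family is unchanged; done.

Therefore σ(𝒞) = { ∅, {ω₁}, {ω₄}, {ω₁,ω₄}, {ω₂,ω₃}, {ω₁,ω₂,ω₃}, {ω₂,ω₃,ω₄}, X } (|σ(𝒞)| = 8).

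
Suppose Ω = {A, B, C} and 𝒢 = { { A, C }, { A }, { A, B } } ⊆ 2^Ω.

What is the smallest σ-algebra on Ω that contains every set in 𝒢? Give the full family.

Start: 𝒢 ∪ {∅, Ω} = { ∅, { A }, { A, B }, { A, C }, Ω }.
Pass 1. New:
  { B }  = ᶜ of { A, C }
  { C }  = ᶜ of { A, B }
  { B, C }  = ᶜ of { A }
Pass 2: closed — nothing new.

Hence σ(𝒢) has 8 members: { ∅, { A }, { B }, { C }, { A, B }, { A, C }, { B, C }, Ω }.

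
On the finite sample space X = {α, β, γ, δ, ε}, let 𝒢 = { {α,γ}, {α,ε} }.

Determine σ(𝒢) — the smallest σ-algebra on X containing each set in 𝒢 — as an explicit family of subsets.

Take S₀ = 𝒢 ∪ {∅, X} = { {}, {α,γ}, {α,ε}, X }.
Round 1. New:
  {α,γ,ε}  = {α,γ} ∪ {α,ε}
  {β,γ,δ}  = X∖{α,ε}
  {β,δ,ε}  = X∖{α,γ}
  — 7 sets.
Round 2: 4 new —
  {β,δ}  = X∖{α,γ,ε}
  {α,β,γ,δ}  = {β,γ,δ} ∪ {α,γ}
  {α,β,δ,ε}  = {α,ε} ∪ {β,δ,ε}
  {β,γ,δ,ε}  = {β,γ,δ} ∪ {β,δ,ε}
  — 11 sets.
Round 3 (3 new):
  {α}  = X∖{β,γ,δ,ε}
  {γ}  = X∖{α,β,δ,ε}
  {ε}  = X∖{α,β,γ,δ}
  — 14 sets.
Round 4. New:
  {γ,ε}  = {γ} ∪ {ε}
  {α,β,δ}  = {β,δ} ∪ {α}
  — 16 sets.
After Round 5 the family is unchanged; done.

|σ(𝒢)| = 16.  σ(𝒢) = { {}, {α}, {γ}, {ε}, {α,γ}, {α,ε}, {β,δ}, {γ,ε}, {α,β,δ}, {α,γ,ε}, {β,γ,δ}, {β,δ,ε}, {α,β,γ,δ}, {α,β,δ,ε}, {β,γ,δ,ε}, X }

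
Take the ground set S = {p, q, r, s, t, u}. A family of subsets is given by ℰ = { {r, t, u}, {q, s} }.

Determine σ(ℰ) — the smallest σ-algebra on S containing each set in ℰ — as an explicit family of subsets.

Take S₀ = ℰ ∪ {∅, S} = { {}, {q, s}, {r, t, u}, S }.
Iteration 1: 3 new —
  {p, q, s}  = S∖{r, t, u}
  {p, r, t, u}  = S∖{q, s}
  {q, r, s, t, u}  = {q, s} ∪ {r, t, u}
  — 7 sets.
Iteration 2: +1 →
  {p}  = S∖{q, r, s, t, u}
  — 8 sets.
Iteration 3: no new sets; the family is a σ-algebra.

Therefore σ(ℰ) = { {}, {p}, {q, s}, {p, q, s}, {r, t, u}, {p, r, t, u}, {q, r, s, t, u}, S } (|σ(ℰ)| = 8).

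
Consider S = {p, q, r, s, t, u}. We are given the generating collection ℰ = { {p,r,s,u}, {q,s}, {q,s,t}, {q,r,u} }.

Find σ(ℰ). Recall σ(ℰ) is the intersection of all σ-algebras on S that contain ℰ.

Take S₀ = ℰ ∪ {∅, S} = { {}, {q,s}, {q,r,u}, {q,s,t}, {p,r,s,u}, S }.
Pass 1: +7 →
  {q,t}  = S∖{p,r,s,u}
  {p,r,u}  = S∖{q,s,t}
  {p,s,t}  = S∖{q,r,u}
  {p,r,t,u}  = S∖{q,s}
  {q,r,s,u}  = {q,r,u} ∪ {q,s}
  {p,q,r,s,u}  = {p,r,s,u} ∪ {q,r,u}
  {q,r,s,t,u}  = {q,r,u} ∪ {q,s,t}
  — 13 sets.
Pass 2: 8 new —
  {p}  = S∖{q,r,s,t,u}
  {t}  = S∖{p,q,r,s,u}
  {p,t}  = S∖{q,r,s,u}
  {p,q,r,u}  = {p,r,u} ∪ {q,r,u}
  {p,q,s,t}  = {p,s,t} ∪ {q,t}
  {q,r,t,u}  = {q,t} ∪ {q,r,u}
  {p,q,r,t,u}  = {p,r,t,u} ∪ {q,t}
  {p,r,s,t,u}  = {p,s,t} ∪ {p,r,t,u}
  — 21 sets.
Pass 3. New:
  {q}  = S∖{p,r,s,t,u}
  {s}  = S∖{p,q,r,t,u}
  {p,s}  = S∖{q,r,t,u}
  {r,u}  = S∖{p,q,s,t}
  {s,t}  = S∖{p,q,r,u}
  {p,q,s}  = {q,s} ∪ {p}
  {p,q,t}  = {q,t} ∪ {p,t}
  — 28 sets.
Pass 4: +4 →
  {p,q}  = {p} ∪ {q}
  {r,s,u}  = S∖{p,q,t}
  {r,t,u}  = S∖{p,q,s}
  {r,s,t,u}  = {s,t} ∪ {r,u}
  — 32 sets.
Pass 5: closed — nothing new.

σ(ℰ) = { {}, {p}, {q}, {s}, {t}, {p,q}, {p,s}, {p,t}, {q,s}, {q,t}, {r,u}, {s,t}, {p,q,s}, {p,q,t}, {p,r,u}, {p,s,t}, {q,r,u}, {q,s,t}, {r,s,u}, {r,t,u}, {p,q,r,u}, {p,q,s,t}, {p,r,s,u}, {p,r,t,u}, {q,r,s,u}, {q,r,t,u}, {r,s,t,u}, {p,q,r,s,u}, {p,q,r,t,u}, {p,r,s,t,u}, {q,r,s,t,u}, S }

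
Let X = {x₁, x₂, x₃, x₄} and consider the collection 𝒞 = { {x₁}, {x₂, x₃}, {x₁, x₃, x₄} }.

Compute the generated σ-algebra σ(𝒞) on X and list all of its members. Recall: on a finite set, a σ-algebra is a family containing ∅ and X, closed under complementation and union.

Answer: σ(𝒞) = { ∅, {x₁}, {x₂}, {x₃}, {x₄}, {x₁, x₂}, {x₁, x₃}, {x₁, x₄}, {x₂, x₃}, {x₂, x₄}, {x₃, x₄}, {x₁, x₂, x₃}, {x₁, x₂, x₄}, {x₁, x₃, x₄}, {x₂, x₃, x₄}, X }

Check:
Initial family (5 sets): { ∅, {x₁}, {x₂, x₃}, {x₁, x₃, x₄}, X }.
Iteration 1. New:
  {x₂}  = {x₁, x₃, x₄}ᶜ
  {x₁, x₄}  = {x₂, x₃}ᶜ
  {x₁, x₂, x₃}  = {x₂, x₃} ∪ {x₁}
  {x₂, x₃, x₄}  = {x₁}ᶜ
  (now 9)
Iteration 2. New:
  {x₄}  = {x₁, x₂, x₃}ᶜ
  {x₁, x₂}  = {x₂} ∪ {x₁}
  {x₁, x₂, x₄}  = {x₂} ∪ {x₁, x₄}
  (now 12)
Iteration 3: +3 →
  {x₃}  = {x₁, x₂, x₄}ᶜ
  {x₂, x₄}  = {x₄} ∪ {x₂}
  {x₃, x₄}  = {x₁, x₂}ᶜ
  (now 15)
Iteration 4: 1 new —
  {x₁, x₃}  = {x₂, x₄}ᶜ
  (now 16)
Iteration 5: no new sets; the family is a σ-algebra.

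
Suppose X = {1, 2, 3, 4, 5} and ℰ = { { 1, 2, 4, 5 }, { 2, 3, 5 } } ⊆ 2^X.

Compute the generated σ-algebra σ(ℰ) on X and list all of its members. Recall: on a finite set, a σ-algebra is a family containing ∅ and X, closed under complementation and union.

|σ(ℰ)| = 8.  σ(ℰ) = { {}, { 3 }, { 1, 4 }, { 2, 5 }, { 1, 3, 4 }, { 2, 3, 5 }, { 1, 2, 4, 5 }, X }

Trace:
Start: ℰ ∪ {∅, X} = { {}, { 2, 3, 5 }, { 1, 2, 4, 5 }, X }.
Round 1: 2 new —
  { 3 }  = X∖{ 1, 2, 4, 5 }
  { 1, 4 }  = X∖{ 2, 3, 5 }
  [6 total]
Round 2 (1 new):
  { 1, 3, 4 }  = { 3 } ∪ { 1, 4 }
  [7 total]
Round 3. New:
  { 2, 5 }  = X∖{ 1, 3, 4 }
  [8 total]
Round 4: closed — nothing new.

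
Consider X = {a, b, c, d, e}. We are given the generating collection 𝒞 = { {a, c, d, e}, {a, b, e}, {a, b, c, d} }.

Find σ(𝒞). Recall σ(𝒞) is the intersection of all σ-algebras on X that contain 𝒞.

Begin from { ∅, {a, b, e}, {a, b, c, d}, {a, c, d, e}, X } (that is, 𝒞 plus ∅ and X).
Pass 1 adds 3:
  {b}  = complement {a, c, d, e}
  {e}  = complement {a, b, c, d}
  {c, d}  = complement {a, b, e}
  [8 total]
Pass 2: +3 →
  {b, e}  = {b} ∪ {e}
  {b, c, d}  = {c, d} ∪ {b}
  {c, d, e}  = {c, d} ∪ {e}
  [11 total]
Pass 3 (4 new):
  {a, b}  = complement {c, d, e}
  {a, e}  = complement {b, c, d}
  {a, c, d}  = complement {b, e}
  {b, c, d, e}  = {c, d, e} ∪ {b, e}
  [15 total]
Pass 4: 1 new —
  {a}  = complement {b, c, d, e}
  [16 total]
Pass 5: already closed under ᶜ and ∪.

Therefore σ(𝒞) = { ∅, {a}, {b}, {e}, {a, b}, {a, e}, {b, e}, {c, d}, {a, b, e}, {a, c, d}, {b, c, d}, {c, d, e}, {a, b, c, d}, {a, c, d, e}, {b, c, d, e}, X } (|σ(𝒞)| = 16).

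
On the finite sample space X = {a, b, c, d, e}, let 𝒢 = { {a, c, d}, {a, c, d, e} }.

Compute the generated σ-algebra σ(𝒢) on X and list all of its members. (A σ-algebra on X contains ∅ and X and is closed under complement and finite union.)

|σ(𝒢)| = 8.  σ(𝒢) = { {}, {b}, {e}, {b, e}, {a, c, d}, {a, b, c, d}, {a, c, d, e}, X }

Working:
Take S₀ = 𝒢 ∪ {∅, X} = { {}, {a, c, d}, {a, c, d, e}, X }.
Round 1: 2 new —
  {b}  = {a, c, d, e}ᶜ
  {b, e}  = {a, c, d}ᶜ
  (now 6)
Round 2. New:
  {a, b, c, d}  = {a, c, d} ∪ {b}
  (now 7)
Round 3: 1 new —
  {e}  = {a, b, c, d}ᶜ
  (now 8)
Round 4: closed — nothing new.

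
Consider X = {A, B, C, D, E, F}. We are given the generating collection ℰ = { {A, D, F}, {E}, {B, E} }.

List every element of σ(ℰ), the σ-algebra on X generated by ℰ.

Seed the family with ℰ together with ∅ and X: { {}, {E}, {B, E}, {A, D, F}, X }.
Pass 1 adds 5:
  {B, C, E}  = ᶜ of {A, D, F}
  {A, C, D, F}  = ᶜ of {B, E}
  {A, D, E, F}  = {A, D, F} ∪ {E}
  {A, B, C, D, F}  = ᶜ of {E}
  {A, B, D, E, F}  = {B, E} ∪ {A, D, F}
Pass 2 adds 3:
  {C}  = ᶜ of {A, B, D, E, F}
  {B, C}  = ᶜ of {A, D, E, F}
  {A, C, D, E, F}  = {A, D, E, F} ∪ {A, C, D, F}
Pass 3 (2 new):
  {B}  = ᶜ of {A, C, D, E, F}
  {C, E}  = {C} ∪ {E}
Pass 4: +1 →
  {A, B, D, F}  = ᶜ of {C, E}
After Pass 5 the family is unchanged; done.

Hence σ(ℰ) has 16 members: { {}, {B}, {C}, {E}, {B, C}, {B, E}, {C, E}, {A, D, F}, {B, C, E}, {A, B, D, F}, {A, C, D, F}, {A, D, E, F}, {A, B, C, D, F}, {A, B, D, E, F}, {A, C, D, E, F}, X }.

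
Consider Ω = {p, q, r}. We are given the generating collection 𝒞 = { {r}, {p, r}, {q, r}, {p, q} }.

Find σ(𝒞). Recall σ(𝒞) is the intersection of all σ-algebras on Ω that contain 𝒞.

Begin from { {}, {r}, {p, q}, {p, r}, {q, r}, Ω } (that is, 𝒞 plus ∅ and Ω).
Pass 1: +2 →
  {p}  = ᶜ of {q, r}
  {q}  = ᶜ of {p, r}
  [8 total]
Pass 2 adds nothing — fixpoint reached.

Hence σ(𝒞) has 8 members: { {}, {p}, {q}, {r}, {p, q}, {p, r}, {q, r}, Ω }.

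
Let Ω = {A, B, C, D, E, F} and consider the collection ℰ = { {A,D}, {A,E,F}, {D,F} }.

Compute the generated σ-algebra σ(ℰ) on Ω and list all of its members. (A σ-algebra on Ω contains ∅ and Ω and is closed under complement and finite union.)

Answer: σ(ℰ) = { ∅, {A}, {D}, {E}, {F}, {A,D}, {A,E}, {A,F}, {B,C}, {D,E}, {D,F}, {E,F}, {A,B,C}, {A,D,E}, {A,D,F}, {A,E,F}, {B,C,D}, {B,C,E}, {B,C,F}, {D,E,F}, {A,B,C,D}, {A,B,C,E}, {A,B,C,F}, {A,D,E,F}, {B,C,D,E}, {B,C,D,F}, {B,C,E,F}, {A,B,C,D,E}, {A,B,C,D,F}, {A,B,C,E,F}, {B,C,D,E,F}, Ω }

Check:
Initial family (5 sets): { ∅, {A,D}, {D,F}, {A,E,F}, Ω }.
Round 1 adds 5:
  {A,D,F}  = {A,D} ∪ {D,F}
  {B,C,D}  = Ω∖{A,E,F}
  {A,B,C,E}  = Ω∖{D,F}
  {A,D,E,F}  = {A,D} ∪ {A,E,F}
  {B,C,E,F}  = Ω∖{A,D}
  (now 10)
Round 2: +8 →
  {B,C}  = Ω∖{A,D,E,F}
  {B,C,E}  = Ω∖{A,D,F}
  {A,B,C,D}  = {B,C,D} ∪ {A,D}
  {B,C,D,F}  = {B,C,D} ∪ {D,F}
  {A,B,C,D,E}  = {B,C,D} ∪ {A,B,C,E}
  {A,B,C,D,F}  = {B,C,D} ∪ {A,D,F}
  {A,B,C,E,F}  = {A,E,F} ∪ {A,B,C,E}
  {B,C,D,E,F}  = {B,C,D} ∪ {B,C,E,F}
  (now 18)
Round 3: 7 new —
  {A}  = Ω∖{B,C,D,E,F}
  {D}  = Ω∖{A,B,C,E,F}
  {E}  = Ω∖{A,B,C,D,F}
  {F}  = Ω∖{A,B,C,D,E}
  {A,E}  = Ω∖{B,C,D,F}
  {E,F}  = Ω∖{A,B,C,D}
  {B,C,D,E}  = {B,C,E} ∪ {B,C,D}
  (now 25)
Round 4: 6 new —
  {A,F}  = Ω∖{B,C,D,E}
  {D,E}  = {E} ∪ {D}
  {A,B,C}  = {A} ∪ {B,C}
  {A,D,E}  = {E} ∪ {A,D}
  {B,C,F}  = {F} ∪ {B,C}
  {D,E,F}  = {E,F} ∪ {D}
  (now 31)
Round 5. New:
  {A,B,C,F}  = Ω∖{D,E}
  (now 32)
Round 6: stable.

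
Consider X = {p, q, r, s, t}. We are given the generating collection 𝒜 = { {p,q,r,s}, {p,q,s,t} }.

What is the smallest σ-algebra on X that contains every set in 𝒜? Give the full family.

σ(𝒜) (8 sets): { ∅, {r}, {t}, {r,t}, {p,q,s}, {p,q,r,s}, {p,q,s,t}, X }

Check:
Take S₀ = 𝒜 ∪ {∅, X} = { ∅, {p,q,r,s}, {p,q,s,t}, X }.
Pass 1: 2 new —
  {r}  = X∖{p,q,s,t}
  {t}  = X∖{p,q,r,s}
  [6 total]
Pass 2. New:
  {r,t}  = {r} ∪ {t}
  [7 total]
Pass 3: +1 →
  {p,q,s}  = X∖{r,t}
  [8 total]
Pass 4: no new sets; the family is a σ-algebra.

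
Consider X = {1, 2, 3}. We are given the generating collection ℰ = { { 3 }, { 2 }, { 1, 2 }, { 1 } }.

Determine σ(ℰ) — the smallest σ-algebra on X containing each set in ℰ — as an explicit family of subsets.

Start: ℰ ∪ {∅, X} = { {  }, { 1 }, { 2 }, { 3 }, { 1, 2 }, X }.
Step 1: +2 →
  { 1, 3 }  = X∖{ 2 }
  { 2, 3 }  = X∖{ 1 }
  [8 total]
Step 2: stable.

σ(ℰ) = { {  }, { 1 }, { 2 }, { 3 }, { 1, 2 }, { 1, 3 }, { 2, 3 }, X }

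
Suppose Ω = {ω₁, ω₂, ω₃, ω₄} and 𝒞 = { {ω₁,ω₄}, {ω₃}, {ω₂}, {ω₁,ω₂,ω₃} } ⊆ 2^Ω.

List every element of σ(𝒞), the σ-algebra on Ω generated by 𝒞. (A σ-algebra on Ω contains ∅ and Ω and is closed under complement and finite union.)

Begin from { {}, {ω₂}, {ω₃}, {ω₁,ω₄}, {ω₁,ω₂,ω₃}, Ω } (that is, 𝒞 plus ∅ and Ω).
Round 1 adds 4:
  {ω₄}  = ᶜ of {ω₁,ω₂,ω₃}
  {ω₂,ω₃}  = ᶜ of {ω₁,ω₄}
  {ω₁,ω₂,ω₄}  = ᶜ of {ω₃}
  {ω₁,ω₃,ω₄}  = ᶜ of {ω₂}
  [10 total]
Round 2 (3 new):
  {ω₂,ω₄}  = {ω₂} ∪ {ω₄}
  {ω₃,ω₄}  = {ω₃} ∪ {ω₄}
  {ω₂,ω₃,ω₄}  = {ω₂,ω₃} ∪ {ω₄}
  [13 total]
Round 3: +3 →
  {ω₁}  = ᶜ of {ω₂,ω₃,ω₄}
  {ω₁,ω₂}  = ᶜ of {ω₃,ω₄}
  {ω₁,ω₃}  = ᶜ of {ω₂,ω₄}
  [16 total]
Round 4 adds nothing — fixpoint reached.

|σ(𝒞)| = 16.  σ(𝒞) = { {}, {ω₁}, {ω₂}, {ω₃}, {ω₄}, {ω₁,ω₂}, {ω₁,ω₃}, {ω₁,ω₄}, {ω₂,ω₃}, {ω₂,ω₄}, {ω₃,ω₄}, {ω₁,ω₂,ω₃}, {ω₁,ω₂,ω₄}, {ω₁,ω₃,ω₄}, {ω₂,ω₃,ω₄}, Ω }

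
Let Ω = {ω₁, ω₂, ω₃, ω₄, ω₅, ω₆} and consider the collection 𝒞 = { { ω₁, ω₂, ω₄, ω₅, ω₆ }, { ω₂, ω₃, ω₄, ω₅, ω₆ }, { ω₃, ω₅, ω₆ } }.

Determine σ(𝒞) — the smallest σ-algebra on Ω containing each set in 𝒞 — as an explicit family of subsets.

Answer: σ(𝒞) = { ∅, { ω₁ }, { ω₃ }, { ω₁, ω₃ }, { ω₂, ω₄ }, { ω₅, ω₆ }, { ω₁, ω₂, ω₄ }, { ω₁, ω₅, ω₆ }, { ω₂, ω₃, ω₄ }, { ω₃, ω₅, ω₆ }, { ω₁, ω₂, ω₃, ω₄ }, { ω₁, ω₃, ω₅, ω₆ }, { ω₂, ω₄, ω₅, ω₆ }, { ω₁, ω₂, ω₄, ω₅, ω₆ }, { ω₂, ω₃, ω₄, ω₅, ω₆ }, Ω }

Working:
Initial family (5 sets): { ∅, { ω₃, ω₅, ω₆ }, { ω₁, ω₂, ω₄, ω₅, ω₆ }, { ω₂, ω₃, ω₄, ω₅, ω₆ }, Ω }.
Round 1: +3 →
  { ω₁ }  = ᶜ of { ω₂, ω₃, ω₄, ω₅, ω₆ }
  { ω₃ }  = ᶜ of { ω₁, ω₂, ω₄, ω₅, ω₆ }
  { ω₁, ω₂, ω₄ }  = ᶜ of { ω₃, ω₅, ω₆ }
Round 2: +3 →
  { ω₁, ω₃ }  = { ω₃ } ∪ { ω₁ }
  { ω₁, ω₂, ω₃, ω₄ }  = { ω₃ } ∪ { ω₁, ω₂, ω₄ }
  { ω₁, ω₃, ω₅, ω₆ }  = { ω₁ } ∪ { ω₃, ω₅, ω₆ }
Round 3: 3 new —
  { ω₂, ω₄ }  = ᶜ of { ω₁, ω₃, ω₅, ω₆ }
  { ω₅, ω₆ }  = ᶜ of { ω₁, ω₂, ω₃, ω₄ }
  { ω₂, ω₄, ω₅, ω₆ }  = ᶜ of { ω₁, ω₃ }
Round 4: 2 new —
  { ω₁, ω₅, ω₆ }  = { ω₅, ω₆ } ∪ { ω₁ }
  { ω₂, ω₃, ω₄ }  = { ω₃ } ∪ { ω₂, ω₄ }
Round 5 adds nothing — fixpoint reached.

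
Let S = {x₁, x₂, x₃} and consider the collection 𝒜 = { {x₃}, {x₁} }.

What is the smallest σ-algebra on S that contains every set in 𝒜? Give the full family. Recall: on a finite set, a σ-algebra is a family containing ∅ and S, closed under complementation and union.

Begin from { {}, {x₁}, {x₃}, S } (that is, 𝒜 plus ∅ and S).
Round 1: +3 →
  {x₁,x₂}  = complement {x₃}
  {x₁,x₃}  = {x₃} ∪ {x₁}
  {x₂,x₃}  = complement {x₁}
  [7 total]
Round 2. New:
  {x₂}  = complement {x₁,x₃}
  [8 total]
Round 3: stable.

Hence σ(𝒜) has 8 members: { {}, {x₁}, {x₂}, {x₃}, {x₁,x₂}, {x₁,x₃}, {x₂,x₃}, S }.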